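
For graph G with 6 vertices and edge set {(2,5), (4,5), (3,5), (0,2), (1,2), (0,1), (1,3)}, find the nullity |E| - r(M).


Cycle rank (nullity) = |E| - r(M) = |E| - (|V| - c).
|E| = 7, |V| = 6, c = 1.
Nullity = 7 - (6 - 1) = 7 - 5 = 2.

2


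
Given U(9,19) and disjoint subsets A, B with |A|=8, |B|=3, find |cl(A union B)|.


|A union B| = 8 + 3 = 11 (disjoint).
In U(9,19), cl(S) = S if |S| < 9, else cl(S) = E.
Since 11 >= 9, cl(A union B) = E.
|cl(A union B)| = 19.

19


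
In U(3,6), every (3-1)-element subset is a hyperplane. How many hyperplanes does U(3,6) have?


Hyperplanes of U(3,6) are flats of rank 2.
In a uniform matroid, these are exactly the (2)-element subsets.
Count = (6 choose 2) = 15.

15


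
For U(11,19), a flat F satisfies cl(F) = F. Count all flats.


Flats of U(11,19): every subset of size < 11 is a flat, plus E itself.
Count = (19 choose 0) + (19 choose 1) + (19 choose 2) + (19 choose 3) + (19 choose 4) + (19 choose 5) + (19 choose 6) + (19 choose 7) + (19 choose 8) + (19 choose 9) + (19 choose 10) + 1
     = 1 + 19 + 171 + 969 + 3876 + 11628 + 27132 + 50388 + 75582 + 92378 + 92378 + 1
     = 354523.

354523


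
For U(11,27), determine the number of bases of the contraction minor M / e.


Contracting e from U(11,27) gives U(10,26).
Bases of U(10,26) = C(26,10) = 26! / (10! * 16!) = 5311735.

5311735


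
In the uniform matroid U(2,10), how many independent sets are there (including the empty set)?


Independent sets of U(2,10) are all subsets of size <= 2.
Count = (10 choose 0) + (10 choose 1) + (10 choose 2)
     = 1 + 10 + 45
     = 56.

56


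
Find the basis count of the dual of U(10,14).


The dual of U(r,n) is U(n-r, n) = U(4,14).
Bases of U(4,14) are all (4)-element subsets.
|B(M*)| = (14 choose 4) = 1001.

1001


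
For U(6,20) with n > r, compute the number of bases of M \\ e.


Deleting e from U(6,20) gives U(6,19) since n > r.
Bases of U(6,19) = (19 choose 6) = 27132.

27132


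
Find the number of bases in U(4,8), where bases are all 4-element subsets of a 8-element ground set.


Bases of U(4,8) are all 4-element subsets of the 8-element ground set.
Number of bases = C(8,4).
C(8,4) = (8 * 7 * 6 * 5) / (1 * 2 * 3 * 4) = 70.

70


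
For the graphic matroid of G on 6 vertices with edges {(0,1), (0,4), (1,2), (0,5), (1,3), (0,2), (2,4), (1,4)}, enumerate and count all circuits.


A circuit in a graphic matroid = edge set of a simple cycle.
G has 6 vertices and 8 edges.
Enumerating all minimal edge subsets forming cycles...
Total circuits found: 7.

7


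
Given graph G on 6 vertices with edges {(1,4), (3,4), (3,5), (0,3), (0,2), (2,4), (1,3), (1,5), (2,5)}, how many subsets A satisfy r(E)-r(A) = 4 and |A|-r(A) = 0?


R(x,y) = sum over A in 2^E of x^(r(E)-r(A)) * y^(|A|-r(A)).
G has 6 vertices, 9 edges. r(E) = 5.
Enumerate all 2^9 = 512 subsets.
Count subsets with r(E)-r(A)=4 and |A|-r(A)=0: 9.

9


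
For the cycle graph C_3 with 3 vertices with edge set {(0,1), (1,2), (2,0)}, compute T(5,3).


T(C_3; x,y) = x + x^2 + ... + x^(2) + y.
T(5,3) = 5^1 + 5^2 + 3
= 5 + 25 + 3
= 33.

33


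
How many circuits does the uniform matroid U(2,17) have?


In U(2,17), circuits are the (3)-element subsets.
Any set of 3 elements is dependent, and removing any one element gives
an independent set of size 2, so it is a minimal dependent set.
Number of circuits = C(17,3) = 17! / (3! * 14!) = 680.

680


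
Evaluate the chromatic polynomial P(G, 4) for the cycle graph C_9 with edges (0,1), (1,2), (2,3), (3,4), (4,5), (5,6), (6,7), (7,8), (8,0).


P(C_9, k) = (k-1)^9 + (-1)^9*(k-1).
P(4) = (3)^9 - 3
= 19683 - 3 = 19680.

19680


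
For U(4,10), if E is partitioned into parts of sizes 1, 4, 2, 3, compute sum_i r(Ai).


r(Ai) = min(|Ai|, 4) for each part.
Sum = min(1,4) + min(4,4) + min(2,4) + min(3,4)
    = 1 + 4 + 2 + 3
    = 10.

10


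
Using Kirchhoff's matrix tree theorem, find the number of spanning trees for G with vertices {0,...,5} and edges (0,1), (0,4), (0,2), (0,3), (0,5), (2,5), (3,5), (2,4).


By Kirchhoff's matrix tree theorem, the number of spanning trees equals
the determinant of any cofactor of the Laplacian matrix L.
G has 6 vertices and 8 edges.
Computing the (5 x 5) cofactor determinant gives 21.

21


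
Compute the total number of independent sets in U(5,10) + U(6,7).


For a direct sum, |I(M1+M2)| = |I(M1)| * |I(M2)|.
|I(U(5,10))| = sum C(10,k) for k=0..5 = 638.
|I(U(6,7))| = sum C(7,k) for k=0..6 = 127.
Total = 638 * 127 = 81026.

81026


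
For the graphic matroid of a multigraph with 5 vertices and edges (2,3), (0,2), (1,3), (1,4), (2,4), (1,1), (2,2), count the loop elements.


In a graphic matroid, a loop is a self-loop edge (u,u) with rank 0.
Examining all 7 edges for self-loops...
Self-loops found: (1,1), (2,2)
Number of loops = 2.

2


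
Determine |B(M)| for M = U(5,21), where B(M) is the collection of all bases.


Bases of U(5,21) are all 5-element subsets of the 21-element ground set.
Number of bases = C(21,5).
C(21,5) = 20349.

20349


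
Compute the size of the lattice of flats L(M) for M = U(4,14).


Flats of U(4,14): every subset of size < 4 is a flat, plus E itself.
Count = C(14,0) + C(14,1) + C(14,2) + C(14,3) + 1
     = 1 + 14 + 91 + 364 + 1
     = 471.

471


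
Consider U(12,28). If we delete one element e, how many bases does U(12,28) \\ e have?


Deleting e from U(12,28) gives U(12,27) since n > r.
Bases of U(12,27) = C(27,12) = 27! / (12! * 15!) = 17383860.

17383860


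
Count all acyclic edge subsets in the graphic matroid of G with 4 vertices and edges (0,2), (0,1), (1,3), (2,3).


An independent set in a graphic matroid is an acyclic edge subset.
G has 4 vertices and 4 edges.
Enumerate all 2^4 = 16 subsets, checking for acyclicity.
Total independent sets = 15.

15


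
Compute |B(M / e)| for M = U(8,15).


Contracting e from U(8,15) gives U(7,14).
Bases of U(7,14) = C(14,7) = 3432.

3432


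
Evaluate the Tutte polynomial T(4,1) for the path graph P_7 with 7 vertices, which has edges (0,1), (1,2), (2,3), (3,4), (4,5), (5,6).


A path on 7 vertices is a tree with 6 edges.
T(x,y) = x^(6) for any tree.
T(4,1) = 4^6 = 4096.

4096


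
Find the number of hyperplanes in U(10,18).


Hyperplanes of U(10,18) are flats of rank 9.
In a uniform matroid, these are exactly the (9)-element subsets.
Count = (18 choose 9) = 48620.

48620


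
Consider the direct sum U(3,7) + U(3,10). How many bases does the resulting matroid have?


Bases of a direct sum M1 + M2: |B| = |B(M1)| * |B(M2)|.
|B(U(3,7))| = C(7,3) = 35.
|B(U(3,10))| = C(10,3) = 120.
Total bases = 35 * 120 = 4200.

4200


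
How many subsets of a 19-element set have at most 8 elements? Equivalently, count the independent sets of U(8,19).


Independent sets of U(8,19) are all subsets of size <= 8.
Count = C(19,0) + C(19,1) + C(19,2) + C(19,3) + C(19,4) + C(19,5) + C(19,6) + C(19,7) + C(19,8)
     = 1 + 19 + 171 + 969 + 3876 + 11628 + 27132 + 50388 + 75582
     = 169766.

169766


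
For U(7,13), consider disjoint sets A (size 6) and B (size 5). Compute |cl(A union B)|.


|A union B| = 6 + 5 = 11 (disjoint).
In U(7,13), cl(S) = S if |S| < 7, else cl(S) = E.
Since 11 >= 7, cl(A union B) = E.
|cl(A union B)| = 13.

13


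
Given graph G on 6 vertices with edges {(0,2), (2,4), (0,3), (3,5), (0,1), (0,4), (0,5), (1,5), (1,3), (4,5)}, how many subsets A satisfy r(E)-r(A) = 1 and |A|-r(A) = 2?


R(x,y) = sum over A in 2^E of x^(r(E)-r(A)) * y^(|A|-r(A)).
G has 6 vertices, 10 edges. r(E) = 5.
Enumerate all 2^10 = 1024 subsets.
Count subsets with r(E)-r(A)=1 and |A|-r(A)=2: 56.

56


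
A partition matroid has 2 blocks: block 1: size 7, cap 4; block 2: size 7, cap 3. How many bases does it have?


A basis picks exactly ci elements from block i.
Number of bases = product of C(|Si|, ci).
= C(7,4) * C(7,3)
= 35 * 35
= 1225.

1225


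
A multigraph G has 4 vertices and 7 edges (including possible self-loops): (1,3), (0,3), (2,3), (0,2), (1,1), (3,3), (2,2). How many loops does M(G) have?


In a graphic matroid, a loop is a self-loop edge (u,u) with rank 0.
Examining all 7 edges for self-loops...
Self-loops found: (1,1), (3,3), (2,2)
Number of loops = 3.

3


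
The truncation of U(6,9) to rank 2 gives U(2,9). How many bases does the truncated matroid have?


Truncating U(6,9) to rank 2 gives U(2,9).
Bases of U(2,9) are all 2-element subsets of 9 elements.
Number of bases = C(9,2) = 9! / (2! * 7!) = 36.

36


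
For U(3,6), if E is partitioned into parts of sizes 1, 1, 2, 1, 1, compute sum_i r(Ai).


r(Ai) = min(|Ai|, 3) for each part.
Sum = min(1,3) + min(1,3) + min(2,3) + min(1,3) + min(1,3)
    = 1 + 1 + 2 + 1 + 1
    = 6.

6


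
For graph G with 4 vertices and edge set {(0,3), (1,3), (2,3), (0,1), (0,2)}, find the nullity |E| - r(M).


Cycle rank (nullity) = |E| - r(M) = |E| - (|V| - c).
|E| = 5, |V| = 4, c = 1.
Nullity = 5 - (4 - 1) = 5 - 3 = 2.

2


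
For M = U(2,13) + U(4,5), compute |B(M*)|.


(M1+M2)* = M1* + M2*.
M1* = U(11,13), bases: C(13,11) = 78.
M2* = U(1,5), bases: C(5,1) = 5.
|B(M*)| = 78 * 5 = 390.

390


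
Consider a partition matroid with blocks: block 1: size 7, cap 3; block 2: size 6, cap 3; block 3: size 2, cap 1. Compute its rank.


Rank of a partition matroid = sum of min(|Si|, ci) for each block.
= min(7,3) + min(6,3) + min(2,1)
= 3 + 3 + 1
= 7.

7


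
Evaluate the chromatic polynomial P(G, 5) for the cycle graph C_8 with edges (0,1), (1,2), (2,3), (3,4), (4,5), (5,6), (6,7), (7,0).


P(C_8, k) = (k-1)^8 + (-1)^8*(k-1).
P(5) = (4)^8 + 4
= 65536 + 4 = 65540.

65540


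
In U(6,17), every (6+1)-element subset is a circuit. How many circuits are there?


In U(6,17), circuits are the (7)-element subsets.
Any set of 7 elements is dependent, and removing any one element gives
an independent set of size 6, so it is a minimal dependent set.
Number of circuits = C(17,7) = 19448.

19448


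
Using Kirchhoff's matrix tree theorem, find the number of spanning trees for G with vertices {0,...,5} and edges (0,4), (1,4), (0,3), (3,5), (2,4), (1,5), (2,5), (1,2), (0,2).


By Kirchhoff's matrix tree theorem, the number of spanning trees equals
the determinant of any cofactor of the Laplacian matrix L.
G has 6 vertices and 9 edges.
Computing the (5 x 5) cofactor determinant gives 66.

66


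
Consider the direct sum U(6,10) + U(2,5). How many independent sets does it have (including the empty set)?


For a direct sum, |I(M1+M2)| = |I(M1)| * |I(M2)|.
|I(U(6,10))| = sum C(10,k) for k=0..6 = 848.
|I(U(2,5))| = sum C(5,k) for k=0..2 = 16.
Total = 848 * 16 = 13568.

13568


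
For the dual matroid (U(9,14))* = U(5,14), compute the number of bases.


The dual of U(r,n) is U(n-r, n) = U(5,14).
Bases of U(5,14) are all (5)-element subsets.
|B(M*)| = C(14,5) = 14! / (5! * 9!) = 2002.

2002


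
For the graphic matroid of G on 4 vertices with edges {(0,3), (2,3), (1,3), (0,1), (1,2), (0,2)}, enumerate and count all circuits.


A circuit in a graphic matroid = edge set of a simple cycle.
G has 4 vertices and 6 edges.
Enumerating all minimal edge subsets forming cycles...
Total circuits found: 7.

7


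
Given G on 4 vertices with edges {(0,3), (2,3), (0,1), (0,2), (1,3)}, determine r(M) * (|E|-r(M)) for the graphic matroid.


r(M) = |V| - c = 4 - 1 = 3.
nullity = |E| - r(M) = 5 - 3 = 2.
Product = 3 * 2 = 6.

6


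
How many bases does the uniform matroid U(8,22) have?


Bases of U(8,22) are all 8-element subsets of the 22-element ground set.
Number of bases = C(22,8).
(22 choose 8) = 319770.

319770


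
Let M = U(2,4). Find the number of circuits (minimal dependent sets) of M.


In U(2,4), circuits are the (3)-element subsets.
Any set of 3 elements is dependent, and removing any one element gives
an independent set of size 2, so it is a minimal dependent set.
Number of circuits = C(4,3) = 4! / (3! * 1!) = 4.

4


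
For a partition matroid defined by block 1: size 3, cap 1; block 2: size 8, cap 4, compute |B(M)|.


A basis picks exactly ci elements from block i.
Number of bases = product of C(|Si|, ci).
= C(3,1) * C(8,4)
= 3 * 70
= 210.

210


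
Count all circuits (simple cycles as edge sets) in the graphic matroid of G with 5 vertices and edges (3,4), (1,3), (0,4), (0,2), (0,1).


A circuit in a graphic matroid = edge set of a simple cycle.
G has 5 vertices and 5 edges.
Enumerating all minimal edge subsets forming cycles...
Total circuits found: 1.

1


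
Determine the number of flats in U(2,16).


Flats of U(2,16): every subset of size < 2 is a flat, plus E itself.
Count = C(16,0) + C(16,1) + 1
     = 1 + 16 + 1
     = 18.

18


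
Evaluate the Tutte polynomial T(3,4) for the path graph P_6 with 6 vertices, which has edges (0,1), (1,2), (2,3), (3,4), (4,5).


A path on 6 vertices is a tree with 5 edges.
T(x,y) = x^(5) for any tree.
T(3,4) = 3^5 = 243.

243


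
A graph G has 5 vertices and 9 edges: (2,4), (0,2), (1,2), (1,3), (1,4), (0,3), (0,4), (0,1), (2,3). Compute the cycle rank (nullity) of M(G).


Cycle rank (nullity) = |E| - r(M) = |E| - (|V| - c).
|E| = 9, |V| = 5, c = 1.
Nullity = 9 - (5 - 1) = 9 - 4 = 5.

5


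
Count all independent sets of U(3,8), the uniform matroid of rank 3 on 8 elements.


Independent sets of U(3,8) are all subsets of size <= 3.
Count = (8 choose 0) + (8 choose 1) + (8 choose 2) + (8 choose 3)
     = 1 + 8 + 28 + 56
     = 93.

93


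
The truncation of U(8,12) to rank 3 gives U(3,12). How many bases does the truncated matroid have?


Truncating U(8,12) to rank 3 gives U(3,12).
Bases of U(3,12) are all 3-element subsets of 12 elements.
Number of bases = (12 choose 3) = 220.

220


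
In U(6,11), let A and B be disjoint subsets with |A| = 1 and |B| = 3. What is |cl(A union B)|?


|A union B| = 1 + 3 = 4 (disjoint).
In U(6,11), cl(S) = S if |S| < 6, else cl(S) = E.
Since 4 < 6, cl(A union B) = A union B.
|cl(A union B)| = 4.

4


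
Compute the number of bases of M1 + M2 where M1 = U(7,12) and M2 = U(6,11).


Bases of a direct sum M1 + M2: |B| = |B(M1)| * |B(M2)|.
|B(U(7,12))| = C(12,7) = 792.
|B(U(6,11))| = C(11,6) = 462.
Total bases = 792 * 462 = 365904.

365904


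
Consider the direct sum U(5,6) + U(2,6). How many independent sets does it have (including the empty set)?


For a direct sum, |I(M1+M2)| = |I(M1)| * |I(M2)|.
|I(U(5,6))| = sum C(6,k) for k=0..5 = 63.
|I(U(2,6))| = sum C(6,k) for k=0..2 = 22.
Total = 63 * 22 = 1386.

1386


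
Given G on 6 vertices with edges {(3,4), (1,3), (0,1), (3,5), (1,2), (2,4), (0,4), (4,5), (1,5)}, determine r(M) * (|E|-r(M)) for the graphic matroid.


r(M) = |V| - c = 6 - 1 = 5.
nullity = |E| - r(M) = 9 - 5 = 4.
Product = 5 * 4 = 20.

20


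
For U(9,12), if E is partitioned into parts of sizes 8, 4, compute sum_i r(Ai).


r(Ai) = min(|Ai|, 9) for each part.
Sum = min(8,9) + min(4,9)
    = 8 + 4
    = 12.

12


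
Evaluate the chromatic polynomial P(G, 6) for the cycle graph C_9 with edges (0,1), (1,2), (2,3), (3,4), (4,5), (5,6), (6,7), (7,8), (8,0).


P(C_9, k) = (k-1)^9 + (-1)^9*(k-1).
P(6) = (5)^9 - 5
= 1953125 - 5 = 1953120.

1953120


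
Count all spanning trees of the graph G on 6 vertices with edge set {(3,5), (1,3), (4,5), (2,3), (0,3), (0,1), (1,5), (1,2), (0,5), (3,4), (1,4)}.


By Kirchhoff's matrix tree theorem, the number of spanning trees equals
the determinant of any cofactor of the Laplacian matrix L.
G has 6 vertices and 11 edges.
Computing the (5 x 5) cofactor determinant gives 180.

180


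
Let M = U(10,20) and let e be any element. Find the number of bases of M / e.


Contracting e from U(10,20) gives U(9,19).
Bases of U(9,19) = C(19,9) = 92378.

92378


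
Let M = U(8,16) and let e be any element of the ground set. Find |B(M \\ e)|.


Deleting e from U(8,16) gives U(8,15) since n > r.
Bases of U(8,15) = C(15,8) = 15! / (8! * 7!) = 6435.

6435


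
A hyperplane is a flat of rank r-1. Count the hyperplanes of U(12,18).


Hyperplanes of U(12,18) are flats of rank 11.
In a uniform matroid, these are exactly the (11)-element subsets.
Count = (18 choose 11) = 31824.

31824


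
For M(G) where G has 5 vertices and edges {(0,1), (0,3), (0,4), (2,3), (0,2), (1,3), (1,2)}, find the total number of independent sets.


An independent set in a graphic matroid is an acyclic edge subset.
G has 5 vertices and 7 edges.
Enumerate all 2^7 = 128 subsets, checking for acyclicity.
Total independent sets = 76.

76


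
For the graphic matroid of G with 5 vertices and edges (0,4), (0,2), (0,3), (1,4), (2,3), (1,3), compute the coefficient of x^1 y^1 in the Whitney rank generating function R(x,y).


R(x,y) = sum over A in 2^E of x^(r(E)-r(A)) * y^(|A|-r(A)).
G has 5 vertices, 6 edges. r(E) = 4.
Enumerate all 2^6 = 64 subsets.
Count subsets with r(E)-r(A)=1 and |A|-r(A)=1: 4.

4


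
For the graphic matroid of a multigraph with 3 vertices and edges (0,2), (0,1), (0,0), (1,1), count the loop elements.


In a graphic matroid, a loop is a self-loop edge (u,u) with rank 0.
Examining all 4 edges for self-loops...
Self-loops found: (0,0), (1,1)
Number of loops = 2.

2


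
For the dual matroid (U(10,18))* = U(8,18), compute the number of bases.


The dual of U(r,n) is U(n-r, n) = U(8,18).
Bases of U(8,18) are all (8)-element subsets.
|B(M*)| = (18 choose 8) = 43758.

43758


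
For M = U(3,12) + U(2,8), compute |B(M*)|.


(M1+M2)* = M1* + M2*.
M1* = U(9,12), bases: C(12,9) = 220.
M2* = U(6,8), bases: C(8,6) = 28.
|B(M*)| = 220 * 28 = 6160.

6160


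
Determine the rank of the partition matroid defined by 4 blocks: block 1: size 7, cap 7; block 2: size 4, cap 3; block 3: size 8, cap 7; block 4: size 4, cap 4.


Rank of a partition matroid = sum of min(|Si|, ci) for each block.
= min(7,7) + min(4,3) + min(8,7) + min(4,4)
= 7 + 3 + 7 + 4
= 21.

21


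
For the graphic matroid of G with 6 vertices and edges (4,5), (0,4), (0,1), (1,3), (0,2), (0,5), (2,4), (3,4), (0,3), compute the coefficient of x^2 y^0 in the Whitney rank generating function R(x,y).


R(x,y) = sum over A in 2^E of x^(r(E)-r(A)) * y^(|A|-r(A)).
G has 6 vertices, 9 edges. r(E) = 5.
Enumerate all 2^9 = 512 subsets.
Count subsets with r(E)-r(A)=2 and |A|-r(A)=0: 80.

80


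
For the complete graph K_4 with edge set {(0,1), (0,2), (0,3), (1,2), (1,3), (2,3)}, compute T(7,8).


T(K_4; x,y) = x^3 + 3x^2 + 4xy + 2x + y^3 + 3y^2 + 2y.
Substituting x=7, y=8:
= 343 + 147 + 224 + 14 + 512 + 192 + 16
= 1448.

1448


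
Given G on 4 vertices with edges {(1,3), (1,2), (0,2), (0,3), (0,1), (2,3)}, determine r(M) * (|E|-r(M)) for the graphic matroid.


r(M) = |V| - c = 4 - 1 = 3.
nullity = |E| - r(M) = 6 - 3 = 3.
Product = 3 * 3 = 9.

9


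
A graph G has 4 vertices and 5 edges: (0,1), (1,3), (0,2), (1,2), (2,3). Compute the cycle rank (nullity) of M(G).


Cycle rank (nullity) = |E| - r(M) = |E| - (|V| - c).
|E| = 5, |V| = 4, c = 1.
Nullity = 5 - (4 - 1) = 5 - 3 = 2.

2


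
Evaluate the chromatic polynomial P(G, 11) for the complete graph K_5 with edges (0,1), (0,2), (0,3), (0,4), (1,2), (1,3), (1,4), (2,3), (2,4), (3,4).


P(K_5, k) = k(k-1)(k-2)...(k-4).
P(11) = (11) * (10) * (9) * (8) * (7) = 55440.

55440


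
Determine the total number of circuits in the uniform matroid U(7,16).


In U(7,16), circuits are the (8)-element subsets.
Any set of 8 elements is dependent, and removing any one element gives
an independent set of size 7, so it is a minimal dependent set.
Number of circuits = C(16,8) = 16! / (8! * 8!) = 12870.

12870


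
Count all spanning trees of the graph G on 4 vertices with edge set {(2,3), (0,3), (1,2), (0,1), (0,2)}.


By Kirchhoff's matrix tree theorem, the number of spanning trees equals
the determinant of any cofactor of the Laplacian matrix L.
G has 4 vertices and 5 edges.
Computing the (3 x 3) cofactor determinant gives 8.

8


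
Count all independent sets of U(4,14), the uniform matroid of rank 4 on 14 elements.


Independent sets of U(4,14) are all subsets of size <= 4.
Count = C(14,0) + C(14,1) + C(14,2) + C(14,3) + C(14,4)
     = 1 + 14 + 91 + 364 + 1001
     = 1471.

1471


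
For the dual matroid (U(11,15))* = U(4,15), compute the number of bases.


The dual of U(r,n) is U(n-r, n) = U(4,15).
Bases of U(4,15) are all (4)-element subsets.
|B(M*)| = C(15,4) = (15 * 14 * 13 * 12) / (1 * 2 * 3 * 4) = 1365.

1365


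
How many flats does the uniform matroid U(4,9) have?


Flats of U(4,9): every subset of size < 4 is a flat, plus E itself.
Count = C(9,0) + C(9,1) + C(9,2) + C(9,3) + 1
     = 1 + 9 + 36 + 84 + 1
     = 131.

131


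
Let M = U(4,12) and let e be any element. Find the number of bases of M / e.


Contracting e from U(4,12) gives U(3,11).
Bases of U(3,11) = (11 choose 3) = 165.

165


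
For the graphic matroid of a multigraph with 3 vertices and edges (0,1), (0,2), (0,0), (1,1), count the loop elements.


In a graphic matroid, a loop is a self-loop edge (u,u) with rank 0.
Examining all 4 edges for self-loops...
Self-loops found: (0,0), (1,1)
Number of loops = 2.

2


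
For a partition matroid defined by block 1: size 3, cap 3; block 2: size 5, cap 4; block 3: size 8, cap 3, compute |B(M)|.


A basis picks exactly ci elements from block i.
Number of bases = product of C(|Si|, ci).
= C(3,3) * C(5,4) * C(8,3)
= 1 * 5 * 56
= 280.

280


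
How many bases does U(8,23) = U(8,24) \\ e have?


Deleting e from U(8,24) gives U(8,23) since n > r.
Bases of U(8,23) = (23 choose 8) = 490314.

490314


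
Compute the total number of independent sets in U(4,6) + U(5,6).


For a direct sum, |I(M1+M2)| = |I(M1)| * |I(M2)|.
|I(U(4,6))| = sum C(6,k) for k=0..4 = 57.
|I(U(5,6))| = sum C(6,k) for k=0..5 = 63.
Total = 57 * 63 = 3591.

3591


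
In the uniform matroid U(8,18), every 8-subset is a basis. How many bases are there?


Bases of U(8,18) are all 8-element subsets of the 18-element ground set.
Number of bases = C(18,8).
C(18,8) = 18! / (8! * 10!) = 43758.

43758


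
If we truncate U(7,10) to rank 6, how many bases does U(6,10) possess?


Truncating U(7,10) to rank 6 gives U(6,10).
Bases of U(6,10) are all 6-element subsets of 10 elements.
Number of bases = C(10,6) = 10! / (6! * 4!) = 210.

210


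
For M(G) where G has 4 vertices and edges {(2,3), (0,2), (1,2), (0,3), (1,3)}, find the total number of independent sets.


An independent set in a graphic matroid is an acyclic edge subset.
G has 4 vertices and 5 edges.
Enumerate all 2^5 = 32 subsets, checking for acyclicity.
Total independent sets = 24.

24


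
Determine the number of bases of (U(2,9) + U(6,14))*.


(M1+M2)* = M1* + M2*.
M1* = U(7,9), bases: C(9,7) = 36.
M2* = U(8,14), bases: C(14,8) = 3003.
|B(M*)| = 36 * 3003 = 108108.

108108


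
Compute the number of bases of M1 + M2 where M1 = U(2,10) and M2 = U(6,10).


Bases of a direct sum M1 + M2: |B| = |B(M1)| * |B(M2)|.
|B(U(2,10))| = C(10,2) = 45.
|B(U(6,10))| = C(10,6) = 210.
Total bases = 45 * 210 = 9450.

9450


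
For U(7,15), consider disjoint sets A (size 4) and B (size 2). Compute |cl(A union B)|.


|A union B| = 4 + 2 = 6 (disjoint).
In U(7,15), cl(S) = S if |S| < 7, else cl(S) = E.
Since 6 < 7, cl(A union B) = A union B.
|cl(A union B)| = 6.

6


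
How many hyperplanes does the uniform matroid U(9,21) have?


Hyperplanes of U(9,21) are flats of rank 8.
In a uniform matroid, these are exactly the (8)-element subsets.
Count = (21 choose 8) = 203490.

203490


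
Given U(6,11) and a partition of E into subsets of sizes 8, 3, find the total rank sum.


r(Ai) = min(|Ai|, 6) for each part.
Sum = min(8,6) + min(3,6)
    = 6 + 3
    = 9.

9


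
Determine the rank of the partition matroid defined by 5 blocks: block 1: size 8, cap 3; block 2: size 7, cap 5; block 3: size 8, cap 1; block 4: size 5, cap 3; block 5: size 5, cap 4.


Rank of a partition matroid = sum of min(|Si|, ci) for each block.
= min(8,3) + min(7,5) + min(8,1) + min(5,3) + min(5,4)
= 3 + 5 + 1 + 3 + 4
= 16.

16


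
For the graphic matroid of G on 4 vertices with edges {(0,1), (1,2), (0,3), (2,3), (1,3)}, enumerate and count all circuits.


A circuit in a graphic matroid = edge set of a simple cycle.
G has 4 vertices and 5 edges.
Enumerating all minimal edge subsets forming cycles...
Total circuits found: 3.

3


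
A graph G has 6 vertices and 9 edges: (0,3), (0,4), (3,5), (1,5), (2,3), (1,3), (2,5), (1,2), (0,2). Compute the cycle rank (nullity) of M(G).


Cycle rank (nullity) = |E| - r(M) = |E| - (|V| - c).
|E| = 9, |V| = 6, c = 1.
Nullity = 9 - (6 - 1) = 9 - 5 = 4.

4


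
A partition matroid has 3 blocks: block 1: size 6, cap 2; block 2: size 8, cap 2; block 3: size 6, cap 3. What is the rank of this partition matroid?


Rank of a partition matroid = sum of min(|Si|, ci) for each block.
= min(6,2) + min(8,2) + min(6,3)
= 2 + 2 + 3
= 7.

7


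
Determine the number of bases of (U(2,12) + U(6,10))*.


(M1+M2)* = M1* + M2*.
M1* = U(10,12), bases: C(12,10) = 66.
M2* = U(4,10), bases: C(10,4) = 210.
|B(M*)| = 66 * 210 = 13860.

13860


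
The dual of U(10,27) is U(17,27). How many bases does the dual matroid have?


The dual of U(r,n) is U(n-r, n) = U(17,27).
Bases of U(17,27) are all (17)-element subsets.
|B(M*)| = C(27,17) = 8436285.

8436285


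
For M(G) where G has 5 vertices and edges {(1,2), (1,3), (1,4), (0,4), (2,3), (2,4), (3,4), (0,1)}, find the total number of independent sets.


An independent set in a graphic matroid is an acyclic edge subset.
G has 5 vertices and 8 edges.
Enumerate all 2^8 = 256 subsets, checking for acyclicity.
Total independent sets = 128.

128


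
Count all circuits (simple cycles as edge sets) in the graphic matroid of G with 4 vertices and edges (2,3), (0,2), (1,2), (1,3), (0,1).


A circuit in a graphic matroid = edge set of a simple cycle.
G has 4 vertices and 5 edges.
Enumerating all minimal edge subsets forming cycles...
Total circuits found: 3.

3


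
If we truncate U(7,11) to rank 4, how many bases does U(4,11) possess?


Truncating U(7,11) to rank 4 gives U(4,11).
Bases of U(4,11) are all 4-element subsets of 11 elements.
Number of bases = (11 choose 4) = 330.

330


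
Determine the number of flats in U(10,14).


Flats of U(10,14): every subset of size < 10 is a flat, plus E itself.
Count = C(14,0) + C(14,1) + C(14,2) + C(14,3) + C(14,4) + C(14,5) + C(14,6) + C(14,7) + C(14,8) + C(14,9) + 1
     = 1 + 14 + 91 + 364 + 1001 + 2002 + 3003 + 3432 + 3003 + 2002 + 1
     = 14914.

14914


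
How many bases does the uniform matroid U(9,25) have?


Bases of U(9,25) are all 9-element subsets of the 25-element ground set.
Number of bases = C(25,9).
(25 choose 9) = 2042975.

2042975


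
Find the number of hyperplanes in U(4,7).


Hyperplanes of U(4,7) are flats of rank 3.
In a uniform matroid, these are exactly the (3)-element subsets.
Count = C(7,3) = 7! / (3! * 4!) = 35.

35


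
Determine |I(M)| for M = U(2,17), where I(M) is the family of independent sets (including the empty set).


Independent sets of U(2,17) are all subsets of size <= 2.
Count = C(17,0) + C(17,1) + C(17,2)
     = 1 + 17 + 136
     = 154.

154


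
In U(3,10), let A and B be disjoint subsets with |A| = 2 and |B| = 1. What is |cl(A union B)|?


|A union B| = 2 + 1 = 3 (disjoint).
In U(3,10), cl(S) = S if |S| < 3, else cl(S) = E.
Since 3 >= 3, cl(A union B) = E.
|cl(A union B)| = 10.

10


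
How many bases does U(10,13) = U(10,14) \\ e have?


Deleting e from U(10,14) gives U(10,13) since n > r.
Bases of U(10,13) = (13 choose 10) = 286.

286


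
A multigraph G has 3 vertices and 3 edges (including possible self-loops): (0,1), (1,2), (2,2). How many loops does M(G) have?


In a graphic matroid, a loop is a self-loop edge (u,u) with rank 0.
Examining all 3 edges for self-loops...
Self-loops found: (2,2)
Number of loops = 1.

1


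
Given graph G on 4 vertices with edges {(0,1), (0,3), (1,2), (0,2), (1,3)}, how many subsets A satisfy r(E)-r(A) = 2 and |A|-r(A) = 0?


R(x,y) = sum over A in 2^E of x^(r(E)-r(A)) * y^(|A|-r(A)).
G has 4 vertices, 5 edges. r(E) = 3.
Enumerate all 2^5 = 32 subsets.
Count subsets with r(E)-r(A)=2 and |A|-r(A)=0: 5.

5


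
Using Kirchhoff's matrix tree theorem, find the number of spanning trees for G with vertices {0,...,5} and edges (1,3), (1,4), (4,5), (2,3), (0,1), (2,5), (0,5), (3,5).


By Kirchhoff's matrix tree theorem, the number of spanning trees equals
the determinant of any cofactor of the Laplacian matrix L.
G has 6 vertices and 8 edges.
Computing the (5 x 5) cofactor determinant gives 32.

32


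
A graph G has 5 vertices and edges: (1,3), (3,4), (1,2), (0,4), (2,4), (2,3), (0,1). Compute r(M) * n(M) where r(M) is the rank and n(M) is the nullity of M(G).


r(M) = |V| - c = 5 - 1 = 4.
nullity = |E| - r(M) = 7 - 4 = 3.
Product = 4 * 3 = 12.

12


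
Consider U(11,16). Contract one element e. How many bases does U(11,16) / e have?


Contracting e from U(11,16) gives U(10,15).
Bases of U(10,15) = (15 choose 10) = 3003.

3003


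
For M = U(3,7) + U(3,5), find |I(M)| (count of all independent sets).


For a direct sum, |I(M1+M2)| = |I(M1)| * |I(M2)|.
|I(U(3,7))| = sum C(7,k) for k=0..3 = 64.
|I(U(3,5))| = sum C(5,k) for k=0..3 = 26.
Total = 64 * 26 = 1664.

1664


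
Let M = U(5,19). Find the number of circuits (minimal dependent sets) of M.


In U(5,19), circuits are the (6)-element subsets.
Any set of 6 elements is dependent, and removing any one element gives
an independent set of size 5, so it is a minimal dependent set.
Number of circuits = C(19,6) = 19! / (6! * 13!) = 27132.

27132


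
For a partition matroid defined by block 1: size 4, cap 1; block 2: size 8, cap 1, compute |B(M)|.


A basis picks exactly ci elements from block i.
Number of bases = product of C(|Si|, ci).
= C(4,1) * C(8,1)
= 4 * 8
= 32.

32


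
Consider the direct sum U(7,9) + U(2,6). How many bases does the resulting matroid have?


Bases of a direct sum M1 + M2: |B| = |B(M1)| * |B(M2)|.
|B(U(7,9))| = C(9,7) = 36.
|B(U(2,6))| = C(6,2) = 15.
Total bases = 36 * 15 = 540.

540


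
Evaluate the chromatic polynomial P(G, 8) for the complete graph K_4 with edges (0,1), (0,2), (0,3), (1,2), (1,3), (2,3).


P(K_4, k) = k(k-1)(k-2)...(k-3).
P(8) = (8) * (7) * (6) * (5) = 1680.

1680


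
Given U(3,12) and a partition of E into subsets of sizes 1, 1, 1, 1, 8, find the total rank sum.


r(Ai) = min(|Ai|, 3) for each part.
Sum = min(1,3) + min(1,3) + min(1,3) + min(1,3) + min(8,3)
    = 1 + 1 + 1 + 1 + 3
    = 7.

7


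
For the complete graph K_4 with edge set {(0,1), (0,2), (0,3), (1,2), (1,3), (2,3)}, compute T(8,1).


T(K_4; x,y) = x^3 + 3x^2 + 4xy + 2x + y^3 + 3y^2 + 2y.
Substituting x=8, y=1:
= 512 + 192 + 32 + 16 + 1 + 3 + 2
= 758.

758


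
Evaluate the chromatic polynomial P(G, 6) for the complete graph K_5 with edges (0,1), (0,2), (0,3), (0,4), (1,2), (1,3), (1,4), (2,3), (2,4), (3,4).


P(K_5, k) = k(k-1)(k-2)...(k-4).
P(6) = (6) * (5) * (4) * (3) * (2) = 720.

720


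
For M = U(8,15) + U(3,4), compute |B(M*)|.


(M1+M2)* = M1* + M2*.
M1* = U(7,15), bases: C(15,7) = 6435.
M2* = U(1,4), bases: C(4,1) = 4.
|B(M*)| = 6435 * 4 = 25740.

25740


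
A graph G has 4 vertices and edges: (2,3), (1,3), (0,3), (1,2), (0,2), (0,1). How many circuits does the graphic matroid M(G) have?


A circuit in a graphic matroid = edge set of a simple cycle.
G has 4 vertices and 6 edges.
Enumerating all minimal edge subsets forming cycles...
Total circuits found: 7.

7


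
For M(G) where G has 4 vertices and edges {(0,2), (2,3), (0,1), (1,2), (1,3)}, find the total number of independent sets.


An independent set in a graphic matroid is an acyclic edge subset.
G has 4 vertices and 5 edges.
Enumerate all 2^5 = 32 subsets, checking for acyclicity.
Total independent sets = 24.

24


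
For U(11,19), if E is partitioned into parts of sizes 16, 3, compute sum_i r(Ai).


r(Ai) = min(|Ai|, 11) for each part.
Sum = min(16,11) + min(3,11)
    = 11 + 3
    = 14.

14


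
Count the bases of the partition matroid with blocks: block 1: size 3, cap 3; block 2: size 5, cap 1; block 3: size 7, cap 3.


A basis picks exactly ci elements from block i.
Number of bases = product of C(|Si|, ci).
= C(3,3) * C(5,1) * C(7,3)
= 1 * 5 * 35
= 175.

175


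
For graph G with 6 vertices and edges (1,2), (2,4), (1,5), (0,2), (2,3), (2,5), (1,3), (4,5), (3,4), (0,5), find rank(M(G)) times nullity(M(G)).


r(M) = |V| - c = 6 - 1 = 5.
nullity = |E| - r(M) = 10 - 5 = 5.
Product = 5 * 5 = 25.

25


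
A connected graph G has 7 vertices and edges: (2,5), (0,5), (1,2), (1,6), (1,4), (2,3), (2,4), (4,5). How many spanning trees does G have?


By Kirchhoff's matrix tree theorem, the number of spanning trees equals
the determinant of any cofactor of the Laplacian matrix L.
G has 7 vertices and 8 edges.
Computing the (6 x 6) cofactor determinant gives 8.

8


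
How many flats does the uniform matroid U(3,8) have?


Flats of U(3,8): every subset of size < 3 is a flat, plus E itself.
Count = (8 choose 0) + (8 choose 1) + (8 choose 2) + 1
     = 1 + 8 + 28 + 1
     = 38.

38


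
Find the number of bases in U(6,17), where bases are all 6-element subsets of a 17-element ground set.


Bases of U(6,17) are all 6-element subsets of the 17-element ground set.
Number of bases = C(17,6).
(17 choose 6) = 12376.

12376


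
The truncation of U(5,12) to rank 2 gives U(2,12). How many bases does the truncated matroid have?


Truncating U(5,12) to rank 2 gives U(2,12).
Bases of U(2,12) are all 2-element subsets of 12 elements.
Number of bases = C(12,2) = (12 * 11) / (1 * 2) = 66.

66


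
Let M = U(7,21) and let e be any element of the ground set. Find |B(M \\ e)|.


Deleting e from U(7,21) gives U(7,20) since n > r.
Bases of U(7,20) = C(20,7) = 77520.

77520


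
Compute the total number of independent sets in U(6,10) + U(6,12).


For a direct sum, |I(M1+M2)| = |I(M1)| * |I(M2)|.
|I(U(6,10))| = sum C(10,k) for k=0..6 = 848.
|I(U(6,12))| = sum C(12,k) for k=0..6 = 2510.
Total = 848 * 2510 = 2128480.

2128480


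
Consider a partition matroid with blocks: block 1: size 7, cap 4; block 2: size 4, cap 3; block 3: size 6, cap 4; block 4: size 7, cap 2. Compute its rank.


Rank of a partition matroid = sum of min(|Si|, ci) for each block.
= min(7,4) + min(4,3) + min(6,4) + min(7,2)
= 4 + 3 + 4 + 2
= 13.

13


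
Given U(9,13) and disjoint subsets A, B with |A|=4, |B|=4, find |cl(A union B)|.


|A union B| = 4 + 4 = 8 (disjoint).
In U(9,13), cl(S) = S if |S| < 9, else cl(S) = E.
Since 8 < 9, cl(A union B) = A union B.
|cl(A union B)| = 8.

8


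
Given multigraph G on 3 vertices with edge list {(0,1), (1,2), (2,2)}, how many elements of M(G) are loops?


In a graphic matroid, a loop is a self-loop edge (u,u) with rank 0.
Examining all 3 edges for self-loops...
Self-loops found: (2,2)
Number of loops = 1.

1


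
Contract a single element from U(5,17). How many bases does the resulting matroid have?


Contracting e from U(5,17) gives U(4,16).
Bases of U(4,16) = C(16,4) = (16 * 15 * 14 * 13) / (1 * 2 * 3 * 4) = 1820.

1820


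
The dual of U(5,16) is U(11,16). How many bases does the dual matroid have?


The dual of U(r,n) is U(n-r, n) = U(11,16).
Bases of U(11,16) are all (11)-element subsets.
|B(M*)| = (16 choose 11) = 4368.

4368


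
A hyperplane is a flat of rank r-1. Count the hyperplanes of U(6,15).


Hyperplanes of U(6,15) are flats of rank 5.
In a uniform matroid, these are exactly the (5)-element subsets.
Count = C(15,5) = 3003.

3003


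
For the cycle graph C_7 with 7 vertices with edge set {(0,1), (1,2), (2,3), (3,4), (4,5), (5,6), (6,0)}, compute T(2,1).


T(C_7; x,y) = x + x^2 + ... + x^(6) + y.
T(2,1) = 2^1 + 2^2 + 2^3 + 2^4 + 2^5 + 2^6 + 1
= 2 + 4 + 8 + 16 + 32 + 64 + 1
= 127.

127


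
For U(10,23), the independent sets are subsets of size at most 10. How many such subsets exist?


Independent sets of U(10,23) are all subsets of size <= 10.
Count = C(23,0) + C(23,1) + C(23,2) + C(23,3) + C(23,4) + C(23,5) + C(23,6) + C(23,7) + C(23,8) + C(23,9) + C(23,10)
     = 1 + 23 + 253 + 1771 + 8855 + 33649 + 100947 + 245157 + 490314 + 817190 + 1144066
     = 2842226.

2842226


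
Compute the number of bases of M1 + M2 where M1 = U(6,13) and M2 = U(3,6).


Bases of a direct sum M1 + M2: |B| = |B(M1)| * |B(M2)|.
|B(U(6,13))| = C(13,6) = 1716.
|B(U(3,6))| = C(6,3) = 20.
Total bases = 1716 * 20 = 34320.

34320


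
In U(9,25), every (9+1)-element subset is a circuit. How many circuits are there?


In U(9,25), circuits are the (10)-element subsets.
Any set of 10 elements is dependent, and removing any one element gives
an independent set of size 9, so it is a minimal dependent set.
Number of circuits = (25 choose 10) = 3268760.

3268760


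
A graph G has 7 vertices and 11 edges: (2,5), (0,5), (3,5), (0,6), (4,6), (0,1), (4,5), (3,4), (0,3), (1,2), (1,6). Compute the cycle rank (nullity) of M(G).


Cycle rank (nullity) = |E| - r(M) = |E| - (|V| - c).
|E| = 11, |V| = 7, c = 1.
Nullity = 11 - (7 - 1) = 11 - 6 = 5.

5


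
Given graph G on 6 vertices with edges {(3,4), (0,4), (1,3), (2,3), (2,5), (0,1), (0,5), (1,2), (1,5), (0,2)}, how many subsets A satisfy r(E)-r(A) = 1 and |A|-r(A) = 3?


R(x,y) = sum over A in 2^E of x^(r(E)-r(A)) * y^(|A|-r(A)).
G has 6 vertices, 10 edges. r(E) = 5.
Enumerate all 2^10 = 1024 subsets.
Count subsets with r(E)-r(A)=1 and |A|-r(A)=3: 11.

11


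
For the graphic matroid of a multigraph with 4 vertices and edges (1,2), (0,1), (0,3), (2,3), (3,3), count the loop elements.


In a graphic matroid, a loop is a self-loop edge (u,u) with rank 0.
Examining all 5 edges for self-loops...
Self-loops found: (3,3)
Number of loops = 1.

1


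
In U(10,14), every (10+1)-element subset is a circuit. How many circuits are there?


In U(10,14), circuits are the (11)-element subsets.
Any set of 11 elements is dependent, and removing any one element gives
an independent set of size 10, so it is a minimal dependent set.
Number of circuits = (14 choose 11) = 364.

364


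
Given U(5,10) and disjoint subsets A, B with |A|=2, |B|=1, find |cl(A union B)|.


|A union B| = 2 + 1 = 3 (disjoint).
In U(5,10), cl(S) = S if |S| < 5, else cl(S) = E.
Since 3 < 5, cl(A union B) = A union B.
|cl(A union B)| = 3.

3


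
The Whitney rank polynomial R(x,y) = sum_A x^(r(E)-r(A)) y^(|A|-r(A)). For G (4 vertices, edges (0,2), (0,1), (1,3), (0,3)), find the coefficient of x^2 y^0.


R(x,y) = sum over A in 2^E of x^(r(E)-r(A)) * y^(|A|-r(A)).
G has 4 vertices, 4 edges. r(E) = 3.
Enumerate all 2^4 = 16 subsets.
Count subsets with r(E)-r(A)=2 and |A|-r(A)=0: 4.

4


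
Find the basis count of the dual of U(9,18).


The dual of U(r,n) is U(n-r, n) = U(9,18).
Bases of U(9,18) are all (9)-element subsets.
|B(M*)| = C(18,9) = 48620.

48620


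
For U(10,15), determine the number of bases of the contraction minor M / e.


Contracting e from U(10,15) gives U(9,14).
Bases of U(9,14) = (14 choose 9) = 2002.

2002


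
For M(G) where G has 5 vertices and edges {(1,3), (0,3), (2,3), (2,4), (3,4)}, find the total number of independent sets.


An independent set in a graphic matroid is an acyclic edge subset.
G has 5 vertices and 5 edges.
Enumerate all 2^5 = 32 subsets, checking for acyclicity.
Total independent sets = 28.

28


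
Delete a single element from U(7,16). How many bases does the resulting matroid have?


Deleting e from U(7,16) gives U(7,15) since n > r.
Bases of U(7,15) = (15 choose 7) = 6435.

6435


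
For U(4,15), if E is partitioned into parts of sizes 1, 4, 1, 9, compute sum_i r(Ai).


r(Ai) = min(|Ai|, 4) for each part.
Sum = min(1,4) + min(4,4) + min(1,4) + min(9,4)
    = 1 + 4 + 1 + 4
    = 10.

10
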